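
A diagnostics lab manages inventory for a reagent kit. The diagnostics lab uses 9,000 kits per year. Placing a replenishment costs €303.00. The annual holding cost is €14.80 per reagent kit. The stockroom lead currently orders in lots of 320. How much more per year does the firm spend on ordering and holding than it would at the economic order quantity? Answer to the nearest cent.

EOQ = √(2DS/H) = √(2 × 9,000 × 303 / 14.8) ≈ 607.05.
Cost at Q* = (D/Q*)S + (Q*/2)H = √(2DSH) ≈ €8,984.39.
Cost at Q = 320: (9,000/320)×303 + (320/2)×14.8 = €8,521.88 + €2,368.00 = €10,889.88.
Excess = €10,889.88 − €8,984.39 = €1,905.49.

Extra cost ≈ €1,905.49 per year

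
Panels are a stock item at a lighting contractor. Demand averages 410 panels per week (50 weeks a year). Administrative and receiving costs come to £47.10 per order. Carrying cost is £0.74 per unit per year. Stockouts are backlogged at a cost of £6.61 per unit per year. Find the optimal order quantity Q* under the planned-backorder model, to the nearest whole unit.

Q* ≈ 1,703 panels

Annual demand D = 410 × 50 = 20,500.
With planned backorders, Q* = √(2DS/H) · √((H+B)/B).
√(2DS/H) = √(2 × 20,500 × 47.1 / 0.74) = 1615.424.
√((H+B)/B) = √((0.74+6.61)/6.61) = 1.0545.
Q* ≈ 1703.450.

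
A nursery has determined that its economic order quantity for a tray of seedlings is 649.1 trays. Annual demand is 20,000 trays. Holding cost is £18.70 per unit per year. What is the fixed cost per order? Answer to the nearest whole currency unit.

Invert the EOQ relation Q*² = 2DS/H.
From Q* = √(2DS/H): S = Q*²H / (2D) = 649.1² × 18.7 / (2 × 20,000) = 196.9722.

S ≈ £197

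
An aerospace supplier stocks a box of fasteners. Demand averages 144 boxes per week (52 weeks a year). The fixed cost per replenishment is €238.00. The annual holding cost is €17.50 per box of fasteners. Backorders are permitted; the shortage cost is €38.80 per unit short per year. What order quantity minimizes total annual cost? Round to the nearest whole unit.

Q* ≈ 544 boxes

Annual demand D = 144 × 52 = 7,488.
With planned backorders, Q* = √(2DS/H) · √((H+B)/B).
√(2DS/H) = √(2 × 7,488 × 238 / 17.5) = 451.302.
√((H+B)/B) = √((17.5+38.8)/38.8) = 1.2046.
Q* ≈ 543.633.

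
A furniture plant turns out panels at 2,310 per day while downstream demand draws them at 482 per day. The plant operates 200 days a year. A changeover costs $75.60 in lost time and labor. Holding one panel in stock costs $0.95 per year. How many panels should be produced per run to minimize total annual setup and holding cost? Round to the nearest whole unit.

Q* ≈ 4,403 panels

Annual demand D = 482 × 200 = 96,400.
Production build-up factor (1 − d/p) = 1 − 482/2,310 = 0.7913.
Q* = √(2DS / (H(1 − d/p))) = √(2 × 96,400 × 75.6 / (0.95 × 0.7913)).
= √(14,575,680 / 0.7518) ≈ 4403.221.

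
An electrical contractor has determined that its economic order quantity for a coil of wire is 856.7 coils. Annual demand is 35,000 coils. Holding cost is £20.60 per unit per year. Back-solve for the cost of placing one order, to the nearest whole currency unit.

S ≈ £216

The basic EOQ model gives Q* = √(2DS/H); rearrange for the unknown.
From Q* = √(2DS/H): S = Q*²H / (2D) = 856.7² × 20.6 / (2 × 35,000) = 215.9866.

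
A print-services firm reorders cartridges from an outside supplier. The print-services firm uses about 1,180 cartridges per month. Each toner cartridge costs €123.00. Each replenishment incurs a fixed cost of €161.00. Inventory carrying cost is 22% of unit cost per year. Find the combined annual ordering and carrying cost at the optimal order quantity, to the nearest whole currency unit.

TC* ≈ €11,108

Annual demand D = 1,180 × 12 = 14,160.
Holding cost H = 0.22 × €123.00 = €27.0600 per unit per year.
EOQ = √(2DS/H) = √(2 × 14,160 × 161 / 27.06) ≈ 410.48.
At the optimum the two cost components are equal, so total cost = 2·(Q*/2)H = Q*·H.
Minimum total = √(2DSH) = √(2 × 14,160 × 161 × 27.06) ≈ 11107.683.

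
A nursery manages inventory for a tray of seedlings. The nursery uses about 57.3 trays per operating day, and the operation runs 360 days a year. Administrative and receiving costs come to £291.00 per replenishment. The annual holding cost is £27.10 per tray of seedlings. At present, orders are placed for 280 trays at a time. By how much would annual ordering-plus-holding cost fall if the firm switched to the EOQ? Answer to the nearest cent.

Annual demand D = 57.3 × 360 = 20,628.
EOQ = √(2DS/H) = √(2 × 20,628 × 291 / 27.1) ≈ 665.59.
Cost at Q* = (D/Q*)S + (Q*/2)H = √(2DSH) ≈ £18,037.43.
Cost at Q = 280: (20,628/280)×291 + (280/2)×27.1 = £21,438.39 + £3,794.00 = £25,232.39.
Excess = £25,232.39 − £18,037.43 = £7,194.95.

Extra cost ≈ £7,194.95 per year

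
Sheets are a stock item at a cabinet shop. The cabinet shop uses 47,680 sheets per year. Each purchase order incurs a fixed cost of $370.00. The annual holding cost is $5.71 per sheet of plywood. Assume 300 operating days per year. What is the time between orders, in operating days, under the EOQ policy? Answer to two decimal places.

EOQ = √(2DS/H) = √(2 × 47,680 × 370 / 5.71) ≈ 2485.80.
Cycle time = Q*/D × 300 = 2485.80 / 47,680 × 300 ≈ 15.641 days.

T ≈ 15.64 days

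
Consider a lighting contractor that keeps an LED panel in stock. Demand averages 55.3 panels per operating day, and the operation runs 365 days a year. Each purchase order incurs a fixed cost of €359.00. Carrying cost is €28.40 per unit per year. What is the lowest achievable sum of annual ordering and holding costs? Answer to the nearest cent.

Annual demand D = 55.3 × 365 = 20,184.5.
Q* = √(2DS/H) = √(2 × 20,184.5 × 359 / 28.4) ≈ 714.35.
At the optimum the two cost components are equal, so total cost = 2·(Q*/2)H = Q*·H.
Minimum total = √(2DSH) = √(2 × 20,184.5 × 359 × 28.4) ≈ 20287.587.

TC* ≈ €20,287.59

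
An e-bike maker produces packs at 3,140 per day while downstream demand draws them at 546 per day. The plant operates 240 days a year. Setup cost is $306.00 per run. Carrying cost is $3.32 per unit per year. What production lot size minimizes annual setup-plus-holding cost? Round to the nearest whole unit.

Q* ≈ 5,407 packs

Annual demand D = 546 × 240 = 131,040.
Production build-up factor (1 − d/p) = 1 − 546/3,140 = 0.8261.
Q* = √(2DS / (H(1 − d/p))) = √(2 × 131,040 × 306 / (3.32 × 0.8261)).
= √(80,196,480 / 2.7427) ≈ 5407.399.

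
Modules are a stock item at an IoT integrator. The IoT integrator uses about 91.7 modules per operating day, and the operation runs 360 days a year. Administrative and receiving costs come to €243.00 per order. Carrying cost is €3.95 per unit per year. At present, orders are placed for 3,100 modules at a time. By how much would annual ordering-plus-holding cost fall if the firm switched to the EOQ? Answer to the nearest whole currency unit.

Extra cost ≈ €749 per year

Annual demand D = 91.7 × 360 = 33,012.
EOQ = √(2DS/H) = √(2 × 33,012 × 243 / 3.95) ≈ 2015.37.
Cost at Q* = (D/Q*)S + (Q*/2)H = √(2DSH) ≈ €7,960.72.
Cost at Q = 3,100: (33,012/3,100)×243 + (3,100/2)×3.95 = €2,587.71 + €6,122.50 = €8,710.21.
Excess = €8,710.21 − €7,960.72 = €749.49.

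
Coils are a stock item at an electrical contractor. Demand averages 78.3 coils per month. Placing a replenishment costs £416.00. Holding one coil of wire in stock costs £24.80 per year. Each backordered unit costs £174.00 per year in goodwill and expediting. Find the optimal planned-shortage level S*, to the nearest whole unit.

S* ≈ 24 coils

Annual demand D = 78.3 × 12 = 939.6.
With planned backorders, Q* = √(2DS/H) · √((H+B)/B).
√(2DS/H) = √(2 × 939.6 × 416 / 24.8) = 177.545.
√((H+B)/B) = √((24.8+174)/174) = 1.0689.
Q* ≈ 189.776.
S* = Q* · H/(H+B) = 189.776 × 24.8/198.8 ≈ 23.674.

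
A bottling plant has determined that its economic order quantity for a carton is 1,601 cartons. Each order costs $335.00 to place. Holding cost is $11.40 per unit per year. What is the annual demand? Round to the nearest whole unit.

The basic EOQ model gives Q* = √(2DS/H); rearrange for the unknown.
From Q* = √(2DS/H): D = Q*²H / (2S) = 1,601² × 11.4 / (2 × 335) = 43612.674.

D ≈ 43,613 cartons per year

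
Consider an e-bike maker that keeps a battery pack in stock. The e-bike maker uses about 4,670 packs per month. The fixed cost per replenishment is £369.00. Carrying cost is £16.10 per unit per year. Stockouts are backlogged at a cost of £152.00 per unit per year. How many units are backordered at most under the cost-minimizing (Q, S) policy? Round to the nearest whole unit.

S* ≈ 161 packs

Annual demand D = 4,670 × 12 = 56,040.
With planned backorders, Q* = √(2DS/H) · √((H+B)/B).
√(2DS/H) = √(2 × 56,040 × 369 / 16.1) = 1602.745.
√((H+B)/B) = √((16.1+152)/152) = 1.0516.
Q* ≈ 1685.491.
S* = Q* · H/(H+B) = 1685.491 × 16.1/168.1 ≈ 161.430.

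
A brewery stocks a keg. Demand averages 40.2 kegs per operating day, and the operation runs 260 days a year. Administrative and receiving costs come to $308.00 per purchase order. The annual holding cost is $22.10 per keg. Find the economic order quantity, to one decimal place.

Q* ≈ 539.8 kegs

Annual demand D = 40.2 × 260 = 10,452.
EOQ = √(2DS / H) = √(2 × 10,452 × 308 / 22.1).
= √(6,438,432 / 22.1) = √291,331.7647 ≈ 539.752.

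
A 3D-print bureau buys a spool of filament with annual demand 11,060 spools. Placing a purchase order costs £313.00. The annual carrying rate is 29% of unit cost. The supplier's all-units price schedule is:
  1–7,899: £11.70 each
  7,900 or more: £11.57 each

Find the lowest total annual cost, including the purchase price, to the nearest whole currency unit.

TC* ≈ £134,249

Holding cost per unit per year at price C is H = 0.29·C.
Candidates are each tier's EOQ (if it falls in that tier) and each price-break quantity.
EOQ at £11.70 = 1428.5 (feasible in tier 1): TC = 11,060×£11.70 + (11,060/1428.5)×313 + (1428.5/2)×0.29×£11.70 = £134,248.82.
EOQ at £11.57 = 1436.5 < 7900, so use break Q=7900: TC = 11,060×£11.57 + (11,060/7900.0)×313 + (7900.0/2)×0.29×£11.57 = £141,655.83.
Lowest total cost among the candidates is at Q = 1428.5.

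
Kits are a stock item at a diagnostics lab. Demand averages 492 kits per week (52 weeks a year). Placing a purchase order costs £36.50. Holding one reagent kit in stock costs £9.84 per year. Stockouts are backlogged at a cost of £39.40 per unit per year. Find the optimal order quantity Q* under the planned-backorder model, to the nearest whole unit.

Annual demand D = 492 × 52 = 25,584.
With planned backorders, Q* = √(2DS/H) · √((H+B)/B).
√(2DS/H) = √(2 × 25,584 × 36.5 / 9.84) = 435.660.
√((H+B)/B) = √((9.84+39.4)/39.4) = 1.1179.
Q* ≈ 487.034.

Q* ≈ 487 kits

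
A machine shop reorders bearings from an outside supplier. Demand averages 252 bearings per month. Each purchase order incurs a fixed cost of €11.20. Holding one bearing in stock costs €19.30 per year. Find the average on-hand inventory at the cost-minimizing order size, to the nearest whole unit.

Average inventory ≈ 30 bearings

Annual demand D = 252 × 12 = 3,024.
EOQ = √(2DS/H) = √(2 × 3,024 × 11.2 / 19.3) ≈ 59.24.
Average inventory = Q*/2 ≈ 59.24 / 2 = 29.621.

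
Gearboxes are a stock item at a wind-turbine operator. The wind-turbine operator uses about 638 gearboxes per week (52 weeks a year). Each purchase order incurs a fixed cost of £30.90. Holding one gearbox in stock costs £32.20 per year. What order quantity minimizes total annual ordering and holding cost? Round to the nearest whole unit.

Q* ≈ 252 gearboxes

Annual demand D = 638 × 52 = 33,176.
EOQ = √(2DS / H) = √(2 × 33,176 × 30.9 / 32.2).
= √(2,050,276.8 / 32.2) = √63,673.1925 ≈ 252.335.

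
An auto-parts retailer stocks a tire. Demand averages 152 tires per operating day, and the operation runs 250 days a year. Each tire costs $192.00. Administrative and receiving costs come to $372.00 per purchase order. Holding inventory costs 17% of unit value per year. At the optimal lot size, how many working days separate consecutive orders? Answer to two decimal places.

Annual demand D = 152 × 250 = 38,000.
Holding cost H = 0.17 × $192.00 = $32.6400 per unit per year.
The optimal lot size = √(2DS/H) = √(2 × 38,000 × 372 / 32.64) ≈ 930.69.
Cycle time = Q*/D × 250 = 930.69 / 38,000 × 250 ≈ 6.123 days.

T ≈ 6.12 days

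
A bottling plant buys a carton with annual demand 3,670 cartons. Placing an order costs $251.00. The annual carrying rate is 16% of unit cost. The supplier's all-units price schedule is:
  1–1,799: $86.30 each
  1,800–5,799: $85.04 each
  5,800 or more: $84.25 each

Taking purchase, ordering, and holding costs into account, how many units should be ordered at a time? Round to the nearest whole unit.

Q* ≈ 365 cartons

Holding cost per unit per year at price C is H = 0.16·C.
Evaluate total cost at each tier's feasible EOQ or, if the EOQ is below the tier, at the tier's minimum quantity.
EOQ at $86.30 = 365.3 (feasible in tier 1): TC = 3,670×$86.30 + (3,670/365.3)×251 + (365.3/2)×0.16×$86.30 = $321,764.71.
EOQ at $85.04 = 368.0 < 1800, so use break Q=1800: TC = 3,670×$85.04 + (3,670/1800.0)×251 + (1800.0/2)×0.16×$85.04 = $324,854.32.
EOQ at $84.25 = 369.7 < 5800, so use break Q=5800: TC = 3,670×$84.25 + (3,670/5800.0)×251 + (5800.0/2)×0.16×$84.25 = $348,448.32.
Lowest total cost is $321,764.71 at Q = 365.3.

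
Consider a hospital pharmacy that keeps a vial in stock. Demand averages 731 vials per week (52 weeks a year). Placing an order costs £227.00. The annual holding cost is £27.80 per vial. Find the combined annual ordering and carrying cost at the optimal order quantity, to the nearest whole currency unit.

TC* ≈ £21,903

Annual demand D = 731 × 52 = 38,012.
The optimal lot size = √(2DS/H) = √(2 × 38,012 × 227 / 27.8) ≈ 787.89.
At the optimum the two cost components are equal, so total cost = 2·(Q*/2)H = Q*·H.
Minimum total = √(2DSH) = √(2 × 38,012 × 227 × 27.8) ≈ 21903.357.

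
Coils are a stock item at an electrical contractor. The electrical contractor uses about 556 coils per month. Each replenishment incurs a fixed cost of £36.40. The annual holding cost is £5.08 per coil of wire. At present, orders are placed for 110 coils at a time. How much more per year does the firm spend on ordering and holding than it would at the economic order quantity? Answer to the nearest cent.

Extra cost ≈ £916.41 per year

Annual demand D = 556 × 12 = 6,672.
EOQ = √(2DS/H) = √(2 × 6,672 × 36.4 / 5.08) ≈ 309.22.
Cost at Q* = (D/Q*)S + (Q*/2)H = √(2DSH) ≈ £1,570.82.
Cost at Q = 110: (6,672/110)×36.4 + (110/2)×5.08 = £2,207.83 + £279.40 = £2,487.23.
Excess = £2,487.23 − £1,570.82 = £916.41.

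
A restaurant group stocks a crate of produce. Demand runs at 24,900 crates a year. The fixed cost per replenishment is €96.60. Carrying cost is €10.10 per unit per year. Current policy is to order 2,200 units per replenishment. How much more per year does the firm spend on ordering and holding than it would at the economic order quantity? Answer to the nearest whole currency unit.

Extra cost ≈ €5,233 per year

EOQ = √(2DS/H) = √(2 × 24,900 × 96.6 / 10.1) ≈ 690.15.
Cost at Q* = (D/Q*)S + (Q*/2)H = √(2DSH) ≈ €6,970.50.
Cost at Q = 2,200: (24,900/2,200)×96.6 + (2,200/2)×10.1 = €1,093.34 + €11,110.00 = €12,203.34.
Excess = €12,203.34 − €6,970.50 = €5,232.84.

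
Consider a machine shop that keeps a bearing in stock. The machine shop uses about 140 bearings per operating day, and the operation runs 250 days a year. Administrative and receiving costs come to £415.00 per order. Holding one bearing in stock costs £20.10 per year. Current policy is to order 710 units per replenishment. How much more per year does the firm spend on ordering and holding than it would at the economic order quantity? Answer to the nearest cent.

Extra cost ≈ £3,429.12 per year

Annual demand D = 140 × 250 = 35,000.
EOQ = √(2DS/H) = √(2 × 35,000 × 415 / 20.1) ≈ 1202.20.
Cost at Q* = (D/Q*)S + (Q*/2)H = √(2DSH) ≈ £24,164.13.
Cost at Q = 710: (35,000/710)×415 + (710/2)×20.1 = £20,457.75 + £7,135.50 = £27,593.25.
Excess = £27,593.25 − £24,164.13 = £3,429.12.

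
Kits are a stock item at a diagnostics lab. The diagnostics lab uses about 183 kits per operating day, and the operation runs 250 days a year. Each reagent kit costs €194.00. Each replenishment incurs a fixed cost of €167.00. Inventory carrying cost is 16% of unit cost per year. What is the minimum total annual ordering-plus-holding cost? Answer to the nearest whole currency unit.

Annual demand D = 183 × 250 = 45,750.
Holding cost H = 0.16 × €194.00 = €31.0400 per unit per year.
The optimal lot size = √(2DS/H) = √(2 × 45,750 × 167 / 31.04) ≈ 701.63.
At Q*, ordering cost (D/Q*)S equals holding cost (Q*/2)H, each = √(DSH/2).
Minimum total = √(2DSH) = √(2 × 45,750 × 167 × 31.04) ≈ 21778.584.

TC* ≈ €21,779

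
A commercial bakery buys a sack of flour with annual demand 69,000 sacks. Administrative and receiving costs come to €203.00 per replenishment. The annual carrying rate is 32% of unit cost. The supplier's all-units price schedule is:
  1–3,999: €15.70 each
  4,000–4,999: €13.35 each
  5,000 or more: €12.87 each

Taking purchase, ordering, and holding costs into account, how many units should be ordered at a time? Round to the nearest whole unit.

Holding cost per unit per year at price C is H = 0.32·C.
For each price level, check whether its EOQ is feasible; otherwise the best quantity at that price is the breakpoint.
EOQ at €15.70 = 2361.4 (feasible in tier 1): TC = 69,000×€15.70 + (69,000/2361.4)×203 + (2361.4/2)×0.32×€15.70 = €1,095,163.49.
EOQ at €13.35 = 2560.8 < 4000, so use break Q=4000: TC = 69,000×€13.35 + (69,000/4000.0)×203 + (4000.0/2)×0.32×€13.35 = €933,195.75.
EOQ at €12.87 = 2608.1 < 5000, so use break Q=5000: TC = 69,000×€12.87 + (69,000/5000.0)×203 + (5000.0/2)×0.32×€12.87 = €901,127.40.
Lowest total cost is €901,127.40 at Q = 5000.0.

Q* ≈ 5,000 sacks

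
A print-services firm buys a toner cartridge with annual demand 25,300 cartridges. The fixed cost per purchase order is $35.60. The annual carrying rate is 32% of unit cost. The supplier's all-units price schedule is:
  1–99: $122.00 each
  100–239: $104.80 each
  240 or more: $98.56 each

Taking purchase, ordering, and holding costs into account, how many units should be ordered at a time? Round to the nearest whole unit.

Q* ≈ 240 cartridges

Holding cost per unit per year at price C is H = 0.32·C.
Candidates are each tier's EOQ (if it falls in that tier) and each price-break quantity.
Tier 1 ($122.00): EOQ = 214.8 exceeds tier's upper bound 99, so this tier is dominated.
EOQ at $104.80 = 231.8 (feasible in tier 2): TC = 25,300×$104.80 + (25,300/231.8)×35.6 + (231.8/2)×0.32×$104.80 = $2,659,212.41.
EOQ at $98.56 = 239.0 < 240, so use break Q=240: TC = 25,300×$98.56 + (25,300/240.0)×35.6 + (240.0/2)×0.32×$98.56 = $2,501,105.54.
Lowest total cost is $2,501,105.54 at Q = 240.0.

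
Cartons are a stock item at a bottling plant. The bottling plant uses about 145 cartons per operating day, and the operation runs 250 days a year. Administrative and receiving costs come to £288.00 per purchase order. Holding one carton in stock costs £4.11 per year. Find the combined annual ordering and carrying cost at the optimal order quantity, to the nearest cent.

TC* ≈ £9,263.74

Annual demand D = 145 × 250 = 36,250.
The optimal lot size = √(2DS/H) = √(2 × 36,250 × 288 / 4.11) ≈ 2253.95.
At the optimum the two cost components are equal, so total cost = 2·(Q*/2)H = Q*·H.
Minimum total = √(2DSH) = √(2 × 36,250 × 288 × 4.11) ≈ 9263.736.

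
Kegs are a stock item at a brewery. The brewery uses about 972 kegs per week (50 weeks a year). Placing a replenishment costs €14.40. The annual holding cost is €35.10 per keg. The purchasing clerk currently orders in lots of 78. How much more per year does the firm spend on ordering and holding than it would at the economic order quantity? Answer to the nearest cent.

Annual demand D = 972 × 50 = 48,600.
EOQ = √(2DS/H) = √(2 × 48,600 × 14.4 / 35.1) ≈ 199.69.
Cost at Q* = (D/Q*)S + (Q*/2)H = √(2DSH) ≈ €7,009.19.
Cost at Q = 78: (48,600/78)×14.4 + (78/2)×35.1 = €8,972.31 + €1,368.90 = €10,341.21.
Excess = €10,341.21 − €7,009.19 = €3,332.02.

Extra cost ≈ €3,332.02 per year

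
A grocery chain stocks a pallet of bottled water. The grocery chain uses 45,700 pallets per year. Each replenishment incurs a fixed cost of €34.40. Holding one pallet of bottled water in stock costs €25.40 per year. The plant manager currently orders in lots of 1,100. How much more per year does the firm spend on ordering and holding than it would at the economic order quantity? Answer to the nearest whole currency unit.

EOQ = √(2DS/H) = √(2 × 45,700 × 34.4 / 25.4) ≈ 351.83.
Cost at Q* = (D/Q*)S + (Q*/2)H = √(2DSH) ≈ €8,936.54.
Cost at Q = 1,100: (45,700/1,100)×34.4 + (1,100/2)×25.4 = €1,429.16 + €13,970.00 = €15,399.16.
Excess = €15,399.16 − €8,936.54 = €6,462.63.

Extra cost ≈ €6,463 per year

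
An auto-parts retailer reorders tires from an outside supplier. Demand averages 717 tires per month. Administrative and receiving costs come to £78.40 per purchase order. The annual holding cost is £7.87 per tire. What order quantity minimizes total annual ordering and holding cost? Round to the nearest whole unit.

Q* ≈ 414 tires

Annual demand D = 717 × 12 = 8,604.
EOQ = √(2DS / H) = √(2 × 8,604 × 78.4 / 7.87).
= √(1,349,107.2 / 7.87) = √171,424.0407 ≈ 414.034.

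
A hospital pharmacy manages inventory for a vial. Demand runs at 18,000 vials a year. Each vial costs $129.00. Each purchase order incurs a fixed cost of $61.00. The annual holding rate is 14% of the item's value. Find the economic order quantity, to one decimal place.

Holding cost H = 0.14 × $129.00 = $18.0600 per unit per year.
EOQ = √(2DS / H) = √(2 × 18,000 × 61 / 18.06).
= √(2,196,000 / 18.06) = √121,594.6844 ≈ 348.704.

Q* ≈ 348.7 vials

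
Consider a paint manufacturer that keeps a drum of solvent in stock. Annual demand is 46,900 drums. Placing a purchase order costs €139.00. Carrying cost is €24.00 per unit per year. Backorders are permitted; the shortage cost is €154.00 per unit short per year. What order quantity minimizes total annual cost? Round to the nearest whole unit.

Q* ≈ 792 drums

With planned backorders, Q* = √(2DS/H) · √((H+B)/B).
√(2DS/H) = √(2 × 46,900 × 139 / 24) = 737.061.
√((H+B)/B) = √((24+154)/154) = 1.0751.
Q* ≈ 792.415.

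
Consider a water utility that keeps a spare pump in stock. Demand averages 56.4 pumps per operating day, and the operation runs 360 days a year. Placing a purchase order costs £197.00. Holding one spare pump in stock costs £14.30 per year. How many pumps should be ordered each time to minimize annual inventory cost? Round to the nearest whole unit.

Q* ≈ 748 pumps

Annual demand D = 56.4 × 360 = 20,304.
EOQ = √(2DS / H) = √(2 × 20,304 × 197 / 14.3).
= √(7,999,776 / 14.3) = √559,424.8951 ≈ 747.947.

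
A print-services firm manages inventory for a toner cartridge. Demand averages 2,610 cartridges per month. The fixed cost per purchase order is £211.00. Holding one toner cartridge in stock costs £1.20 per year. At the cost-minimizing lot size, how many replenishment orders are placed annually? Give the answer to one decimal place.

Annual demand D = 2,610 × 12 = 31,320.
Q* = √(2DS/H) = √(2 × 31,320 × 211 / 1.2) ≈ 3318.76.
Orders per year = D / Q* = 31,320 / 3318.76 ≈ 9.437.

N ≈ 9.4 orders per year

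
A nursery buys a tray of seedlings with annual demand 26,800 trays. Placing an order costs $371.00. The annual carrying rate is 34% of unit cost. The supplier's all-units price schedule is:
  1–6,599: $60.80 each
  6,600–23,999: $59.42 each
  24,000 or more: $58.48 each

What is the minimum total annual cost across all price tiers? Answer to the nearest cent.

TC* ≈ $1,649,714.99

Holding cost per unit per year at price C is H = 0.34·C.
Candidates are each tier's EOQ (if it falls in that tier) and each price-break quantity.
EOQ at $60.80 = 980.8 (feasible in tier 1): TC = 26,800×$60.80 + (26,800/980.8)×371 + (980.8/2)×0.34×$60.80 = $1,649,714.99.
EOQ at $59.42 = 992.1 < 6600, so use break Q=6600: TC = 26,800×$59.42 + (26,800/6600.0)×371 + (6600.0/2)×0.34×$59.42 = $1,660,631.72.
EOQ at $58.48 = 1000.1 < 24000, so use break Q=24000: TC = 26,800×$58.48 + (26,800/24000.0)×371 + (24000.0/2)×0.34×$58.48 = $1,806,276.68.
Lowest total cost among the candidates is at Q = 980.8.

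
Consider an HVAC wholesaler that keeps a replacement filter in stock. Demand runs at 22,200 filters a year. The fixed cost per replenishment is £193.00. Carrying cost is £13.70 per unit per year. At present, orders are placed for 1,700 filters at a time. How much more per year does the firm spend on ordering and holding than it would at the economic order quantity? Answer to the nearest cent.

EOQ = √(2DS/H) = √(2 × 22,200 × 193 / 13.7) ≈ 790.88.
Cost at Q* = (D/Q*)S + (Q*/2)H = √(2DSH) ≈ £10,835.04.
Cost at Q = 1,700: (22,200/1,700)×193 + (1,700/2)×13.7 = £2,520.35 + £11,645.00 = £14,165.35.
Excess = £14,165.35 − £10,835.04 = £3,330.32.

Extra cost ≈ £3,330.32 per year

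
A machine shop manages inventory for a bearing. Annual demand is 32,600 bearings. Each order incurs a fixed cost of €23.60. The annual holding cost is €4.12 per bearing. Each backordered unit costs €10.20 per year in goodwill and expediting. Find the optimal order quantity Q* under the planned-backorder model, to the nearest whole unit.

With planned backorders, Q* = √(2DS/H) · √((H+B)/B).
√(2DS/H) = √(2 × 32,600 × 23.6 / 4.12) = 611.127.
√((H+B)/B) = √((4.12+10.2)/10.2) = 1.1849.
Q* ≈ 724.107.

Q* ≈ 724 bearings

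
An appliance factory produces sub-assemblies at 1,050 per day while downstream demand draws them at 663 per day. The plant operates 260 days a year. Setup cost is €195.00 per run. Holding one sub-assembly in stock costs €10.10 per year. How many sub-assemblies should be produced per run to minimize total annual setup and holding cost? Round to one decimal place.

Q* ≈ 4,249.7 sub-assemblies

Annual demand D = 663 × 260 = 172,380.
Production build-up factor (1 − d/p) = 1 − 663/1,050 = 0.3686.
Q* = √(2DS / (H(1 − d/p))) = √(2 × 172,380 × 195 / (10.1 × 0.3686)).
= √(67,228,200 / 3.7226) ≈ 4249.660.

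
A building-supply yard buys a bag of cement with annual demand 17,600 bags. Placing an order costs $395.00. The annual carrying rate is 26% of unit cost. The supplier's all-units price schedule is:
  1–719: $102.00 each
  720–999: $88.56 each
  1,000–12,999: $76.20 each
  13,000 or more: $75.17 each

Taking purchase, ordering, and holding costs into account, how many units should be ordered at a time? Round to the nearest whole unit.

Q* ≈ 1,000 bags

Holding cost per unit per year at price C is H = 0.26·C.
For each price level, check whether its EOQ is feasible; otherwise the best quantity at that price is the breakpoint.
Tier 1 ($102.00): EOQ = 724.1 exceeds tier's upper bound 719, so this tier is dominated.
EOQ at $88.56 = 777.1 (feasible in tier 2): TC = 17,600×$88.56 + (17,600/777.1)×395 + (777.1/2)×0.26×$88.56 = $1,576,548.68.
EOQ at $76.20 = 837.7 < 1000, so use break Q=1000: TC = 17,600×$76.20 + (17,600/1000.0)×395 + (1000.0/2)×0.26×$76.20 = $1,357,978.00.
EOQ at $75.17 = 843.5 < 13000, so use break Q=13000: TC = 17,600×$75.17 + (17,600/13000.0)×395 + (13000.0/2)×0.26×$75.17 = $1,450,564.07.
Lowest total cost is $1,357,978.00 at Q = 1000.0.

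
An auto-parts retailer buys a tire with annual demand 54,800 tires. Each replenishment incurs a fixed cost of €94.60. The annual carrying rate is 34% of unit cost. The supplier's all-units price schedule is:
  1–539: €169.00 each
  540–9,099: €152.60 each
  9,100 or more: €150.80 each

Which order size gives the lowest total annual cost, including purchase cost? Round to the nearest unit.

Holding cost per unit per year at price C is H = 0.34·C.
Candidates are each tier's EOQ (if it falls in that tier) and each price-break quantity.
EOQ at €169.00 = 424.8 (feasible in tier 1): TC = 54,800×€169.00 + (54,800/424.8)×94.6 + (424.8/2)×0.34×€169.00 = €9,285,608.08.
EOQ at €152.60 = 447.0 < 540, so use break Q=540: TC = 54,800×€152.60 + (54,800/540.0)×94.6 + (540.0/2)×0.34×€152.60 = €8,386,088.83.
EOQ at €150.80 = 449.7 < 9100, so use break Q=9100: TC = 54,800×€150.80 + (54,800/9100.0)×94.6 + (9100.0/2)×0.34×€150.80 = €8,497,697.28.
Lowest total cost is €8,386,088.83 at Q = 540.0.

Q* ≈ 540 tires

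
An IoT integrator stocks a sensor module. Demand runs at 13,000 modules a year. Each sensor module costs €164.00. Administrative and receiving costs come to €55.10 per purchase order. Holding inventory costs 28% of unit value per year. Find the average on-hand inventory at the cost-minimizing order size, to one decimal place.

Average inventory ≈ 88.3 modules

Holding cost H = 0.28 × €164.00 = €45.9200 per unit per year.
EOQ = √(2DS/H) = √(2 × 13,000 × 55.1 / 45.92) ≈ 176.63.
Average inventory = Q*/2 ≈ 176.63 / 2 = 88.314.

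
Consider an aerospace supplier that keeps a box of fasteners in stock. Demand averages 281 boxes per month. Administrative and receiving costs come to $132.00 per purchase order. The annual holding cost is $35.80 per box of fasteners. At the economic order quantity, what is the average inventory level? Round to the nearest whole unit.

Annual demand D = 281 × 12 = 3,372.
Q* = √(2DS/H) = √(2 × 3,372 × 132 / 35.8) ≈ 157.69.
Average inventory = Q*/2 ≈ 157.69 / 2 = 78.845.

Average inventory ≈ 79 boxes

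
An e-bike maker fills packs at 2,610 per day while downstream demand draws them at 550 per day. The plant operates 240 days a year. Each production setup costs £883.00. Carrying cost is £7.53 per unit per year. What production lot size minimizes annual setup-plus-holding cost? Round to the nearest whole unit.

Q* ≈ 6,263 packs

Annual demand D = 550 × 240 = 132,000.
Production build-up factor (1 − d/p) = 1 − 550/2,610 = 0.7893.
Q* = √(2DS / (H(1 − d/p))) = √(2 × 132,000 × 883 / (7.53 × 0.7893)).
= √(233,112,000 / 5.9432) ≈ 6262.842.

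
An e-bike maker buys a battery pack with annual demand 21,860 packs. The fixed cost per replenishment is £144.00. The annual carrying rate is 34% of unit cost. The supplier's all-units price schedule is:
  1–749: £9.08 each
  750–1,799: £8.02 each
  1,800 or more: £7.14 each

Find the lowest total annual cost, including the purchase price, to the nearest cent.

Holding cost per unit per year at price C is H = 0.34·C.
For each price level, check whether its EOQ is feasible; otherwise the best quantity at that price is the breakpoint.
Tier 1 (£9.08): EOQ = 1428.0 exceeds tier's upper bound 749, so this tier is dominated.
EOQ at £8.02 = 1519.5 (feasible in tier 2): TC = 21,860×£8.02 + (21,860/1519.5)×144 + (1519.5/2)×0.34×£8.02 = £179,460.52.
EOQ at £7.14 = 1610.4 < 1800, so use break Q=1800: TC = 21,860×£7.14 + (21,860/1800.0)×144 + (1800.0/2)×0.34×£7.14 = £160,014.04.
Lowest total cost among the candidates is at Q = 1800.0.

TC* ≈ £160,014.04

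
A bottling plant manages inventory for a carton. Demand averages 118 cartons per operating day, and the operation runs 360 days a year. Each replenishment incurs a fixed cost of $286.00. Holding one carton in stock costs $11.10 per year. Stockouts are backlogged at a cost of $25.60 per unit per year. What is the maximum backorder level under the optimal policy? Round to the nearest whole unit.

Annual demand D = 118 × 360 = 42,480.
With planned backorders, Q* = √(2DS/H) · √((H+B)/B).
√(2DS/H) = √(2 × 42,480 × 286 / 11.1) = 1479.547.
√((H+B)/B) = √((11.1+25.6)/25.6) = 1.1973.
Q* ≈ 1771.503.
S* = Q* · H/(H+B) = 1771.503 × 11.1/36.7 ≈ 535.795.

S* ≈ 536 cartons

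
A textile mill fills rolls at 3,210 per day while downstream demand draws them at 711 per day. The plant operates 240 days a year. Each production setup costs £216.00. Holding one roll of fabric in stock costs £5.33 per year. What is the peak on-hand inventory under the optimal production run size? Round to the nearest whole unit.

Annual demand D = 711 × 240 = 170,640.
Production build-up factor (1 − d/p) = 1 − 711/3,210 = 0.7785.
Q* = √(2DS / (H(1 − d/p))) = √(2 × 170,640 × 216 / (5.33 × 0.7785)).
= √(73,716,480 / 4.1494) ≈ 4214.908.
Maximum inventory = Q*(1 − d/p) = 4214.908 × 0.7785 ≈ 3281.325.

I_max ≈ 3,281 rolls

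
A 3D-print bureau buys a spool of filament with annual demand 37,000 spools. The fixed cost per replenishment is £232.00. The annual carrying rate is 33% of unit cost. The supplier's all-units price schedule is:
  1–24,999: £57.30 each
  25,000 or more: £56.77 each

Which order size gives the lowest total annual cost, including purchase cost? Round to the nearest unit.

Holding cost per unit per year at price C is H = 0.33·C.
Evaluate total cost at each tier's feasible EOQ or, if the EOQ is below the tier, at the tier's minimum quantity.
EOQ at £57.30 = 952.9 (feasible in tier 1): TC = 37,000×£57.30 + (37,000/952.9)×232 + (952.9/2)×0.33×£57.30 = £2,138,117.48.
EOQ at £56.77 = 957.3 < 25000, so use break Q=25000: TC = 37,000×£56.77 + (37,000/25000.0)×232 + (25000.0/2)×0.33×£56.77 = £2,335,009.61.
Lowest total cost is £2,138,117.48 at Q = 952.9.

Q* ≈ 953 spools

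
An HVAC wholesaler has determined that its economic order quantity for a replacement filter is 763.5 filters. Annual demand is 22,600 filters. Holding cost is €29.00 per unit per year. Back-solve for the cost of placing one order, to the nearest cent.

S ≈ €374.01

The basic EOQ model gives Q* = √(2DS/H); rearrange for the unknown.
From Q* = √(2DS/H): S = Q*²H / (2D) = 763.5² × 29 / (2 × 22,600) = 374.0052.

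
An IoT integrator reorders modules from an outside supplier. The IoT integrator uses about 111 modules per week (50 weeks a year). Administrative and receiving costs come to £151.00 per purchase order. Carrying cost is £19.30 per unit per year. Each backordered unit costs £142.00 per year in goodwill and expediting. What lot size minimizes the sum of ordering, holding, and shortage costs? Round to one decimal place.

Q* ≈ 314.1 modules

Annual demand D = 111 × 50 = 5,550.
With planned backorders, Q* = √(2DS/H) · √((H+B)/B).
√(2DS/H) = √(2 × 5,550 × 151 / 19.3) = 294.694.
√((H+B)/B) = √((19.3+142)/142) = 1.0658.
Q* ≈ 314.083.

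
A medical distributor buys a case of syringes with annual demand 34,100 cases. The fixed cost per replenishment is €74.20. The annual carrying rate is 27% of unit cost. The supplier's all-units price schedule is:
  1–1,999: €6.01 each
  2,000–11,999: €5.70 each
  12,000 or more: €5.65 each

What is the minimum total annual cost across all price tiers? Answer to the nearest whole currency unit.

Holding cost per unit per year at price C is H = 0.27·C.
Evaluate total cost at each tier's feasible EOQ or, if the EOQ is below the tier, at the tier's minimum quantity.
EOQ at €6.01 = 1765.9 (feasible in tier 1): TC = 34,100×€6.01 + (34,100/1765.9)×74.2 + (1765.9/2)×0.27×€6.01 = €207,806.58.
EOQ at €5.70 = 1813.3 < 2000, so use break Q=2000: TC = 34,100×€5.70 + (34,100/2000.0)×74.2 + (2000.0/2)×0.27×€5.70 = €197,174.11.
EOQ at €5.65 = 1821.3 < 12000, so use break Q=12000: TC = 34,100×€5.65 + (34,100/12000.0)×74.2 + (12000.0/2)×0.27×€5.65 = €202,028.85.
Lowest total cost among the candidates is at Q = 2000.0.

TC* ≈ €197,174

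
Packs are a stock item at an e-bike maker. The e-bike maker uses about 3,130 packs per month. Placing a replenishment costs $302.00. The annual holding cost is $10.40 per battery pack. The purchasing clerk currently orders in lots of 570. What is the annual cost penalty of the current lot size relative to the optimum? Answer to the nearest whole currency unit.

Extra cost ≈ $7,504 per year

Annual demand D = 3,130 × 12 = 37,560.
EOQ = √(2DS/H) = √(2 × 37,560 × 302 / 10.4) ≈ 1476.95.
Cost at Q* = (D/Q*)S + (Q*/2)H = √(2DSH) ≈ $15,360.24.
Cost at Q = 570: (37,560/570)×302 + (570/2)×10.4 = $19,900.21 + $2,964.00 = $22,864.21.
Excess = $22,864.21 − $15,360.24 = $7,503.97.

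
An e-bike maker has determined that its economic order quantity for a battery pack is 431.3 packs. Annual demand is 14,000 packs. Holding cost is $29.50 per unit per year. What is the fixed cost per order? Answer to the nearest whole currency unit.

Squaring Q* = √(2DS/H) gives Q*² = 2DS/H.
From Q* = √(2DS/H): S = Q*²H / (2D) = 431.3² × 29.5 / (2 × 14,000) = 195.9850.

S ≈ $196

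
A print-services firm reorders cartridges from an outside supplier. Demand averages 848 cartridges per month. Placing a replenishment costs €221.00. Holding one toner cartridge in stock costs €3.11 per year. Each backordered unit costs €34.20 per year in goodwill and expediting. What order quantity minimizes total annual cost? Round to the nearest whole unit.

Q* ≈ 1,256 cartridges

Annual demand D = 848 × 12 = 10,176.
With planned backorders, Q* = √(2DS/H) · √((H+B)/B).
√(2DS/H) = √(2 × 10,176 × 221 / 3.11) = 1202.595.
√((H+B)/B) = √((3.11+34.2)/34.2) = 1.0445.
Q* ≈ 1256.085.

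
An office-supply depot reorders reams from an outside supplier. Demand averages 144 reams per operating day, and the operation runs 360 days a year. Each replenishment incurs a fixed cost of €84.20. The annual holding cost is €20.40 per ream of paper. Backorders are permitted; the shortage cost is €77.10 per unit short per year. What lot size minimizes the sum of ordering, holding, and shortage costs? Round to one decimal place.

Q* ≈ 735.6 reams

Annual demand D = 144 × 360 = 51,840.
With planned backorders, Q* = √(2DS/H) · √((H+B)/B).
√(2DS/H) = √(2 × 51,840 × 84.2 / 20.4) = 654.167.
√((H+B)/B) = √((20.4+77.1)/77.1) = 1.1245.
Q* ≈ 735.637.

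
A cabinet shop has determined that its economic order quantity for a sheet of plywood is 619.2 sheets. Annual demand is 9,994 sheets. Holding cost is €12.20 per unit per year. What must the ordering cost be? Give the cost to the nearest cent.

S ≈ €234.02

Invert the EOQ relation Q*² = 2DS/H.
From Q* = √(2DS/H): S = Q*²H / (2D) = 619.2² × 12.2 / (2 × 9,994) = 234.0197.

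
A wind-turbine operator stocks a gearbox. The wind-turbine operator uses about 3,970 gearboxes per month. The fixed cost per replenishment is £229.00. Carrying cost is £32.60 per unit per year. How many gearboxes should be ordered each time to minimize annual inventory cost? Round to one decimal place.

Annual demand D = 3,970 × 12 = 47,640.
EOQ = √(2DS / H) = √(2 × 47,640 × 229 / 32.6).
= √(21,819,120 / 32.6) = √669,298.1595 ≈ 818.106.

Q* ≈ 818.1 gearboxes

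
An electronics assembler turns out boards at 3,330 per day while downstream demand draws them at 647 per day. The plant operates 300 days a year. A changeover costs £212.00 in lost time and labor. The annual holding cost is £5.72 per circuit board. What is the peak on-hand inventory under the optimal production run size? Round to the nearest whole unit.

Annual demand D = 647 × 300 = 194,100.
Production build-up factor (1 − d/p) = 1 − 647/3,330 = 0.8057.
Q* = √(2DS / (H(1 − d/p))) = √(2 × 194,100 × 212 / (5.72 × 0.8057)).
= √(82,298,400 / 4.6086) ≈ 4225.805.
Maximum inventory = Q*(1 − d/p) = 4225.805 × 0.8057 ≈ 3404.755.

I_max ≈ 3,405 boards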